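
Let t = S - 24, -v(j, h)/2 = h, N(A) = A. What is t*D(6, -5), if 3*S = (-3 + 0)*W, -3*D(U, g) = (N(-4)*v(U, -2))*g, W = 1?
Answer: 2000/3 ≈ 666.67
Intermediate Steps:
v(j, h) = -2*h
D(U, g) = 16*g/3 (D(U, g) = -(-(-8)*(-2))*g/3 = -(-4*4)*g/3 = -(-16)*g/3 = 16*g/3)
S = -1 (S = ((-3 + 0)*1)/3 = (-3*1)/3 = (⅓)*(-3) = -1)
t = -25 (t = -1 - 24 = -25)
t*D(6, -5) = -400*(-5)/3 = -25*(-80/3) = 2000/3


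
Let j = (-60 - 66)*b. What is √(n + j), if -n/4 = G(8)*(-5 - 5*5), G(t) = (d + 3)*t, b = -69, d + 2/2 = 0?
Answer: √10614 ≈ 103.02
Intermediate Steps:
d = -1 (d = -1 + 0 = -1)
G(t) = 2*t (G(t) = (-1 + 3)*t = 2*t)
j = 8694 (j = (-60 - 66)*(-69) = -126*(-69) = 8694)
n = 1920 (n = -4*2*8*(-5 - 5*5) = -64*(-5 - 25) = -64*(-30) = -4*(-480) = 1920)
√(n + j) = √(1920 + 8694) = √10614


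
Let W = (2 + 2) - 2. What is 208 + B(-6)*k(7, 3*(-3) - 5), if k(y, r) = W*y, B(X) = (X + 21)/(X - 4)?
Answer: 187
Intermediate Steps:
W = 2 (W = 4 - 2 = 2)
B(X) = (21 + X)/(-4 + X)
k(y, r) = 2*y
208 + B(-6)*k(7, 3*(-3) - 5) = 208 + ((21 - 6)/(-4 - 6))*(2*7) = 208 + (15/(-10))*14 = 208 - 1/10*15*14 = 208 - 3/2*14 = 208 - 21 = 187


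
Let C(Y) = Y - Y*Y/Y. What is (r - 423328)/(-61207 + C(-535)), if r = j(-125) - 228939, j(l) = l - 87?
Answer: 652479/61207 ≈ 10.660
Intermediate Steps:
j(l) = -87 + l
r = -229151 (r = (-87 - 125) - 228939 = -212 - 228939 = -229151)
C(Y) = 0 (C(Y) = Y - Y²/Y = Y - Y = 0)
(r - 423328)/(-61207 + C(-535)) = (-229151 - 423328)/(-61207 + 0) = -652479/(-61207) = -652479*(-1/61207) = 652479/61207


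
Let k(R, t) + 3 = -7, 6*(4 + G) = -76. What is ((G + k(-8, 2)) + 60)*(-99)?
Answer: -3300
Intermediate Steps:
G = -50/3 (G = -4 + (1/6)*(-76) = -4 - 38/3 = -50/3 ≈ -16.667)
k(R, t) = -10 (k(R, t) = -3 - 7 = -10)
((G + k(-8, 2)) + 60)*(-99) = ((-50/3 - 10) + 60)*(-99) = (-80/3 + 60)*(-99) = (100/3)*(-99) = -3300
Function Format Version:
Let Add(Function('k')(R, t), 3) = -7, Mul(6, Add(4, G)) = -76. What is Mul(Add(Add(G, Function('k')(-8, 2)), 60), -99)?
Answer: -3300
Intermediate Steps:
G = Rational(-50, 3) (G = Add(-4, Mul(Rational(1, 6), -76)) = Add(-4, Rational(-38, 3)) = Rational(-50, 3) ≈ -16.667)
Function('k')(R, t) = -10 (Function('k')(R, t) = Add(-3, -7) = -10)
Mul(Add(Add(G, Function('k')(-8, 2)), 60), -99) = Mul(Add(Add(Rational(-50, 3), -10), 60), -99) = Mul(Add(Rational(-80, 3), 60), -99) = Mul(Rational(100, 3), -99) = -3300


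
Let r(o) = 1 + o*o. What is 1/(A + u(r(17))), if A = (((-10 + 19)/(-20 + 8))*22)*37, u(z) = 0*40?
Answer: -2/1221 ≈ -0.0016380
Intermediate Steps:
r(o) = 1 + o**2
u(z) = 0
A = -1221/2 (A = ((9/(-12))*22)*37 = ((9*(-1/12))*22)*37 = -3/4*22*37 = -33/2*37 = -1221/2 ≈ -610.50)
1/(A + u(r(17))) = 1/(-1221/2 + 0) = 1/(-1221/2) = -2/1221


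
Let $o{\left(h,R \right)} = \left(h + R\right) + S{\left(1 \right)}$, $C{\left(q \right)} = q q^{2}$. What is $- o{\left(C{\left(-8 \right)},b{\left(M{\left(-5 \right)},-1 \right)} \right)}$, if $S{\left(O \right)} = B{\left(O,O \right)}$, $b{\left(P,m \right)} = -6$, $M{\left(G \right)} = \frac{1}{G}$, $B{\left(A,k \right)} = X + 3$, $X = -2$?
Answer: $517$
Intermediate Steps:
$C{\left(q \right)} = q^{3}$
$B{\left(A,k \right)} = 1$ ($B{\left(A,k \right)} = -2 + 3 = 1$)
$S{\left(O \right)} = 1$
$o{\left(h,R \right)} = 1 + R + h$ ($o{\left(h,R \right)} = \left(h + R\right) + 1 = \left(R + h\right) + 1 = 1 + R + h$)
$- o{\left(C{\left(-8 \right)},b{\left(M{\left(-5 \right)},-1 \right)} \right)} = - (1 - 6 + \left(-8\right)^{3}) = - (1 - 6 - 512) = \left(-1\right) \left(-517\right) = 517$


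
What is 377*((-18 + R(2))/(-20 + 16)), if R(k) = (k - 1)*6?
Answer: 1131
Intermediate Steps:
R(k) = -6 + 6*k (R(k) = (-1 + k)*6 = -6 + 6*k)
377*((-18 + R(2))/(-20 + 16)) = 377*((-18 + (-6 + 6*2))/(-20 + 16)) = 377*((-18 + (-6 + 12))/(-4)) = 377*((-18 + 6)*(-¼)) = 377*(-12*(-¼)) = 377*3 = 1131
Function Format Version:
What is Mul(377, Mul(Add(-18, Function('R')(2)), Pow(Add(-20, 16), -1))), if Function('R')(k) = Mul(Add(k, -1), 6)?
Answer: 1131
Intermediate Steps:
Function('R')(k) = Add(-6, Mul(6, k)) (Function('R')(k) = Mul(Add(-1, k), 6) = Add(-6, Mul(6, k)))
Mul(377, Mul(Add(-18, Function('R')(2)), Pow(Add(-20, 16), -1))) = Mul(377, Mul(Add(-18, Add(-6, Mul(6, 2))), Pow(Add(-20, 16), -1))) = Mul(377, Mul(Add(-18, Add(-6, 12)), Pow(-4, -1))) = Mul(377, Mul(Add(-18, 6), Rational(-1, 4))) = Mul(377, Mul(-12, Rational(-1, 4))) = Mul(377, 3) = 1131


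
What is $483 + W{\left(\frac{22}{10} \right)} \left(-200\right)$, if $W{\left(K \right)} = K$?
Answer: $43$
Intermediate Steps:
$483 + W{\left(\frac{22}{10} \right)} \left(-200\right) = 483 + \frac{22}{10} \left(-200\right) = 483 + 22 \cdot \frac{1}{10} \left(-200\right) = 483 + \frac{11}{5} \left(-200\right) = 483 - 440 = 43$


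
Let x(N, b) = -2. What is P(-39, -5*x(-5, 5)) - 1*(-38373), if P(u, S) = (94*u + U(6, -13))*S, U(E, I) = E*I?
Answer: 933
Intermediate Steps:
P(u, S) = S*(-78 + 94*u) (P(u, S) = (94*u + 6*(-13))*S = (94*u - 78)*S = (-78 + 94*u)*S = S*(-78 + 94*u))
P(-39, -5*x(-5, 5)) - 1*(-38373) = 2*(-5*(-2))*(-39 + 47*(-39)) - 1*(-38373) = 2*10*(-39 - 1833) + 38373 = 2*10*(-1872) + 38373 = -37440 + 38373 = 933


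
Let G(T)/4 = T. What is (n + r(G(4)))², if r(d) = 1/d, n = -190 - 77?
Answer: 18241441/256 ≈ 71256.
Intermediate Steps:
G(T) = 4*T
n = -267
(n + r(G(4)))² = (-267 + 1/(4*4))² = (-267 + 1/16)² = (-4271/16)² = 18241441/256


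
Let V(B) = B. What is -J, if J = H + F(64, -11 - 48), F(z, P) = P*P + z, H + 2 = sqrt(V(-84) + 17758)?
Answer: -3543 - sqrt(17674) ≈ -3675.9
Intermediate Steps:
H = -2 + sqrt(17674) (H = -2 + sqrt(-84 + 17758) = -2 + sqrt(17674) ≈ 130.94)
F(z, P) = z + P**2 (F(z, P) = P**2 + z = z + P**2)
J = 3543 + sqrt(17674) (J = (-2 + sqrt(17674)) + (64 + (-11 - 48)**2) = (-2 + sqrt(17674)) + (64 + (-59)**2) = (-2 + sqrt(17674)) + (64 + 3481) = (-2 + sqrt(17674)) + 3545 = 3543 + sqrt(17674) ≈ 3675.9)
-J = -(3543 + sqrt(17674)) = -3543 - sqrt(17674)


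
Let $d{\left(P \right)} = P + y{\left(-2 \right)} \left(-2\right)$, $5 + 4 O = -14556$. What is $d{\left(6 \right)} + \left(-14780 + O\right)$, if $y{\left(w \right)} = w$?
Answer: $- \frac{73641}{4} \approx -18410.0$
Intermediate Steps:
$O = - \frac{14561}{4}$ ($O = - \frac{5}{4} + \frac{1}{4} \left(-14556\right) = - \frac{5}{4} - 3639 = - \frac{14561}{4} \approx -3640.3$)
$d{\left(P \right)} = 4 + P$ ($d{\left(P \right)} = P - -4 = P + 4 = 4 + P$)
$d{\left(6 \right)} + \left(-14780 + O\right) = \left(4 + 6\right) - \frac{73681}{4} = 10 - \frac{73681}{4} = - \frac{73641}{4}$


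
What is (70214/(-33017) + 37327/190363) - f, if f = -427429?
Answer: 2686471101603236/6285215171 ≈ 4.2743e+5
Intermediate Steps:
(70214/(-33017) + 37327/190363) - f = (70214/(-33017) + 37327/190363) - 1*(-427429) = (70214*(-1/33017) + 37327*(1/190363)) + 427429 = (-70214/33017 + 37327/190363) + 427429 = -12133722123/6285215171 + 427429 = 2686471101603236/6285215171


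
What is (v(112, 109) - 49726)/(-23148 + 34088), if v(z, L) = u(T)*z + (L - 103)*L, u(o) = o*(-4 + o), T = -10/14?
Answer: -85216/19145 ≈ -4.4511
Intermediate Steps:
T = -5/7 (T = -10*1/14 = -5/7 ≈ -0.71429)
v(z, L) = 165*z/49 + L*(-103 + L) (v(z, L) = (-5*(-4 - 5/7)/7)*z + (L - 103)*L = (-5/7*(-33/7))*z + (-103 + L)*L = 165*z/49 + L*(-103 + L))
(v(112, 109) - 49726)/(-23148 + 34088) = ((109² - 103*109 + (165/49)*112) - 49726)/(-23148 + 34088) = ((11881 - 11227 + 2640/7) - 49726)/10940 = (7218/7 - 49726)*(1/10940) = -340864/7*1/10940 = -85216/19145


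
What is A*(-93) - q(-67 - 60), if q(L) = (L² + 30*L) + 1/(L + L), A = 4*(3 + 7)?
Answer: -4073905/254 ≈ -16039.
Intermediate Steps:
A = 40 (A = 4*10 = 40)
q(L) = L² + 1/(2*L) + 30*L (q(L) = (L² + 30*L) + 1/(2*L) = L² + 1/(2*L) + 30*L)
A*(-93) - q(-67 - 60) = 40*(-93) - ((-67 - 60)² + 1/(2*(-67 - 60)) + 30*(-67 - 60)) = -3720 - ((-127)² + (½)/(-127) + 30*(-127)) = -3720 - (16129 + (½)*(-1/127) - 3810) = -3720 - (16129 - 1/254 - 3810) = -3720 - 1*3129025/254 = -3720 - 3129025/254 = -4073905/254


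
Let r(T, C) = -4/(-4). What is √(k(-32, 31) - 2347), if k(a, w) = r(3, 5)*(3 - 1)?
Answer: I*√2345 ≈ 48.425*I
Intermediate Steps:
r(T, C) = 1 (r(T, C) = -4*(-¼) = 1)
k(a, w) = 2 (k(a, w) = 1*(3 - 1) = 1*2 = 2)
√(k(-32, 31) - 2347) = √(2 - 2347) = √(-2345) = I*√2345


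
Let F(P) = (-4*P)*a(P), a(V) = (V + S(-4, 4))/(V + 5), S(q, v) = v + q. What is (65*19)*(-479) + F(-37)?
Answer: -4731151/8 ≈ -5.9139e+5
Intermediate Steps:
S(q, v) = q + v
a(V) = V/(5 + V) (a(V) = (V + (-4 + 4))/(V + 5) = (V + 0)/(5 + V) = V/(5 + V))
F(P) = -4*P**2/(5 + P) (F(P) = (-4*P)*(P/(5 + P)) = -4*P**2/(5 + P))
(65*19)*(-479) + F(-37) = (65*19)*(-479) - 4*(-37)**2/(5 - 37) = 1235*(-479) - 4*1369/(-32) = -591565 - 4*1369*(-1/32) = -591565 + 1369/8 = -4731151/8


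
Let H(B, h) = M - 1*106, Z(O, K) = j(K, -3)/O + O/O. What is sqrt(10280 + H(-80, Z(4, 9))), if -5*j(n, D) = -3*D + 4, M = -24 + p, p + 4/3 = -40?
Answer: sqrt(90978)/3 ≈ 100.54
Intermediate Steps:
p = -124/3 (p = -4/3 - 40 = -124/3 ≈ -41.333)
M = -196/3 (M = -24 - 124/3 = -196/3 ≈ -65.333)
j(n, D) = -4/5 + 3*D/5 (j(n, D) = -(-3*D + 4)/5 = -(4 - 3*D)/5 = -4/5 + 3*D/5)
Z(O, K) = 1 - 13/(5*O) (Z(O, K) = (-4/5 + (3/5)*(-3))/O + O/O = (-4/5 - 9/5)/O + 1 = -13/(5*O) + 1 = 1 - 13/(5*O))
H(B, h) = -514/3 (H(B, h) = -196/3 - 1*106 = -196/3 - 106 = -514/3)
sqrt(10280 + H(-80, Z(4, 9))) = sqrt(10280 - 514/3) = sqrt(30326/3) = sqrt(90978)/3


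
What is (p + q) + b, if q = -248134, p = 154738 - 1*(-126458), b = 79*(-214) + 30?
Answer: 16186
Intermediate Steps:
b = -16876 (b = -16906 + 30 = -16876)
p = 281196 (p = 154738 + 126458 = 281196)
(p + q) + b = (281196 - 248134) - 16876 = 33062 - 16876 = 16186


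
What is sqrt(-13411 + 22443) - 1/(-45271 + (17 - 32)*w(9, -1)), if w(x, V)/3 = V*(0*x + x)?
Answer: 1/44866 + 2*sqrt(2258) ≈ 95.037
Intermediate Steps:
w(x, V) = 3*V*x (w(x, V) = 3*(V*(0*x + x)) = 3*(V*(0 + x)) = 3*(V*x) = 3*V*x)
sqrt(-13411 + 22443) - 1/(-45271 + (17 - 32)*w(9, -1)) = sqrt(-13411 + 22443) - 1/(-45271 + (17 - 32)*(3*(-1)*9)) = sqrt(9032) - 1/(-45271 - 15*(-27)) = 2*sqrt(2258) - 1/(-45271 + 405) = 2*sqrt(2258) - 1/(-44866) = 2*sqrt(2258) - 1*(-1/44866) = 2*sqrt(2258) + 1/44866 = 1/44866 + 2*sqrt(2258)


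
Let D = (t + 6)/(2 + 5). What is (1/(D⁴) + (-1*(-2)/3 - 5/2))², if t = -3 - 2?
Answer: 207216025/36 ≈ 5.7560e+6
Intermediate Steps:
t = -5
D = ⅐ (D = (-5 + 6)/(2 + 5) = 1/7 = 1*(⅐) = ⅐ ≈ 0.14286)
(1/(D⁴) + (-1*(-2)/3 - 5/2))² = (1/((⅐)⁴) + (-1*(-2)/3 - 5/2))² = (1/(1/2401) + (2*(⅓) - 5*½))² = (2401 + (⅔ - 5/2))² = (2401 - 11/6)² = (14395/6)² = 207216025/36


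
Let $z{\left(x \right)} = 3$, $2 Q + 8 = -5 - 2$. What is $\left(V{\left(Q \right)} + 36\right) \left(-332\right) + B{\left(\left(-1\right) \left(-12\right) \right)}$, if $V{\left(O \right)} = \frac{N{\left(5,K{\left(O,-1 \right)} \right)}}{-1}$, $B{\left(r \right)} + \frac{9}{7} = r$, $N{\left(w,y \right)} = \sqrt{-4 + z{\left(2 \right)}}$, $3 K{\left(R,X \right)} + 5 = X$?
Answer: $- \frac{83589}{7} + 332 i \approx -11941.0 + 332.0 i$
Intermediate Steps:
$Q = - \frac{15}{2}$ ($Q = -4 + \frac{-5 - 2}{2} = -4 + \frac{1}{2} \left(-7\right) = -4 - \frac{7}{2} = - \frac{15}{2} \approx -7.5$)
$K{\left(R,X \right)} = - \frac{5}{3} + \frac{X}{3}$
$N{\left(w,y \right)} = i$ ($N{\left(w,y \right)} = \sqrt{-4 + 3} = \sqrt{-1} = i$)
$B{\left(r \right)} = - \frac{9}{7} + r$
$V{\left(O \right)} = - i$ ($V{\left(O \right)} = \frac{i}{-1} = i \left(-1\right) = - i$)
$\left(V{\left(Q \right)} + 36\right) \left(-332\right) + B{\left(\left(-1\right) \left(-12\right) \right)} = \left(- i + 36\right) \left(-332\right) - - \frac{75}{7} = \left(36 - i\right) \left(-332\right) + \left(- \frac{9}{7} + 12\right) = \left(-11952 + 332 i\right) + \frac{75}{7} = - \frac{83589}{7} + 332 i$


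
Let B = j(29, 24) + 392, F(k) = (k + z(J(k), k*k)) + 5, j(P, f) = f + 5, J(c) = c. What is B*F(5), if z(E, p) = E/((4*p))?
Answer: 84621/20 ≈ 4231.0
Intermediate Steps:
z(E, p) = E/(4*p) (z(E, p) = E*(1/(4*p)) = E/(4*p))
j(P, f) = 5 + f
F(k) = 5 + k + 1/(4*k) (F(k) = (k + k/(4*((k*k)))) + 5 = (k + k/(4*(k²))) + 5 = (k + k/(4*k²)) + 5 = (k + 1/(4*k)) + 5 = 5 + k + 1/(4*k))
B = 421 (B = (5 + 24) + 392 = 29 + 392 = 421)
B*F(5) = 421*(5 + 5 + (¼)/5) = 421*(5 + 5 + (¼)*(⅕)) = 421*(5 + 5 + 1/20) = 421*(201/20) = 84621/20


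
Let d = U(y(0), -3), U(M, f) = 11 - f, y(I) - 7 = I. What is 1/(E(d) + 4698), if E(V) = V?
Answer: 1/4712 ≈ 0.00021222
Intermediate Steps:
y(I) = 7 + I
d = 14 (d = 11 - 1*(-3) = 11 + 3 = 14)
1/(E(d) + 4698) = 1/(14 + 4698) = 1/4712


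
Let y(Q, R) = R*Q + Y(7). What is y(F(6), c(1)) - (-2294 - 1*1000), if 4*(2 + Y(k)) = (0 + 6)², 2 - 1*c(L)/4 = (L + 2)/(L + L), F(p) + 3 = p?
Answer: 3307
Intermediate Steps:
F(p) = -3 + p
c(L) = 8 - 2*(2 + L)/L (c(L) = 8 - 4*(L + 2)/(L + L) = 8 - 4*(2 + L)/(2*L) = 8 - 4*(2 + L)*1/(2*L) = 8 - 2*(2 + L)/L)
Y(k) = 7 (Y(k) = -2 + (0 + 6)²/4 = -2 + (¼)*6² = -2 + (¼)*36 = -2 + 9 = 7)
y(Q, R) = 7 + Q*R (y(Q, R) = R*Q + 7 = Q*R + 7 = 7 + Q*R)
y(F(6), c(1)) - (-2294 - 1*1000) = (7 + (-3 + 6)*(6 - 4/1)) - (-2294 - 1*1000) = (7 + 3*(6 - 4*1)) - (-2294 - 1000) = (7 + 3*(6 - 4)) - 1*(-3294) = (7 + 3*2) + 3294 = (7 + 6) + 3294 = 13 + 3294 = 3307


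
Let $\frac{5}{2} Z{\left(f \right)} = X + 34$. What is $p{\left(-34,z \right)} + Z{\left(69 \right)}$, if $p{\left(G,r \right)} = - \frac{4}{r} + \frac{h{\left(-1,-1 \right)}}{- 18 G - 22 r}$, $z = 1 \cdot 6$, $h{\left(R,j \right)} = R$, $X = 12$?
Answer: $\frac{2837}{160} \approx 17.731$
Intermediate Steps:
$Z{\left(f \right)} = \frac{92}{5}$ ($Z{\left(f \right)} = \frac{2 \left(12 + 34\right)}{5} = \frac{2}{5} \cdot 46 = \frac{92}{5}$)
$z = 6$
$p{\left(G,r \right)} = - \frac{1}{- 22 r - 18 G} - \frac{4}{r}$ ($p{\left(G,r \right)} = - \frac{4}{r} - \frac{1}{- 18 G - 22 r} = - \frac{4}{r} - \frac{1}{- 22 r - 18 G} = - \frac{1}{- 22 r - 18 G} - \frac{4}{r}$)
$p{\left(-34,z \right)} + Z{\left(69 \right)} = \frac{3 \left(\left(-29\right) 6 - -816\right)}{2 \cdot 6 \left(9 \left(-34\right) + 11 \cdot 6\right)} + \frac{92}{5} = \frac{3}{2} \cdot \frac{1}{6} \frac{1}{-306 + 66} \left(-174 + 816\right) + \frac{92}{5} = \frac{3}{2} \cdot \frac{1}{6} \frac{1}{-240} \cdot 642 + \frac{92}{5} = \frac{3}{2} \cdot \frac{1}{6} \left(- \frac{1}{240}\right) 642 + \frac{92}{5} = - \frac{107}{160} + \frac{92}{5} = \frac{2837}{160}$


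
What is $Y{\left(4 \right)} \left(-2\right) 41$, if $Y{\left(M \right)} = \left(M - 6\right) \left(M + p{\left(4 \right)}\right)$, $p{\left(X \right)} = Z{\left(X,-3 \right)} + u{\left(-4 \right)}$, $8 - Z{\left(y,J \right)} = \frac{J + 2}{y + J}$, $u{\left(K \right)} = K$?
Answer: $1476$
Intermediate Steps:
$Z{\left(y,J \right)} = 8 - \frac{2 + J}{J + y}$ ($Z{\left(y,J \right)} = 8 - \frac{J + 2}{y + J} = 8 - \frac{2 + J}{J + y}$)
$p{\left(X \right)} = -4 + \frac{-23 + 8 X}{-3 + X}$ ($p{\left(X \right)} = \frac{-2 + 7 \left(-3\right) + 8 X}{-3 + X} - 4 = \frac{-2 - 21 + 8 X}{-3 + X} - 4 = \frac{-23 + 8 X}{-3 + X} - 4 = -4 + \frac{-23 + 8 X}{-3 + X}$)
$Y{\left(M \right)} = \left(-6 + M\right) \left(5 + M\right)$ ($Y{\left(M \right)} = \left(M - 6\right) \left(M + \frac{-11 + 4 \cdot 4}{-3 + 4}\right) = \left(-6 + M\right) \left(M + \frac{-11 + 16}{1}\right) = \left(-6 + M\right) \left(M + 1 \cdot 5\right) = \left(-6 + M\right) \left(M + 5\right) = \left(-6 + M\right) \left(5 + M\right)$)
$Y{\left(4 \right)} \left(-2\right) 41 = \left(-30 + 4^{2} - 4\right) \left(-2\right) 41 = \left(-30 + 16 - 4\right) \left(-2\right) 41 = \left(-18\right) \left(-2\right) 41 = 36 \cdot 41 = 1476$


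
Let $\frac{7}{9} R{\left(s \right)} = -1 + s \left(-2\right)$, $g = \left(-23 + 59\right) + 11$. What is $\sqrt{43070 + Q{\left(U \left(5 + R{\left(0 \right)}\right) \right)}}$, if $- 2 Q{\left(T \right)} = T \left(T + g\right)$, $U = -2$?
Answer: $\frac{64 \sqrt{517}}{7} \approx 207.89$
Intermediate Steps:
$g = 47$ ($g = 36 + 11 = 47$)
$R{\left(s \right)} = - \frac{9}{7} - \frac{18 s}{7}$ ($R{\left(s \right)} = \frac{9 \left(-1 + s \left(-2\right)\right)}{7} = \frac{9 \left(-1 - 2 s\right)}{7} = - \frac{9}{7} - \frac{18 s}{7}$)
$Q{\left(T \right)} = - \frac{T \left(47 + T\right)}{2}$ ($Q{\left(T \right)} = - \frac{T \left(T + 47\right)}{2} = - \frac{T \left(47 + T\right)}{2}$)
$\sqrt{43070 + Q{\left(U \left(5 + R{\left(0 \right)}\right) \right)}} = \sqrt{43070 - \frac{- 2 \left(5 - \frac{9}{7}\right) \left(47 - 2 \left(5 - \frac{9}{7}\right)\right)}{2}} = \sqrt{43070 - \frac{\left(-2\right) \frac{26}{7} \left(47 - \frac{52}{7}\right)}{2}} = \sqrt{43070 - - \frac{26 \left(47 - \frac{52}{7}\right)}{7}} = \sqrt{43070 - \left(- \frac{26}{7}\right) \frac{277}{7}} = \sqrt{43070 + \frac{7202}{49}} = \sqrt{\frac{2117632}{49}} = \frac{64 \sqrt{517}}{7}$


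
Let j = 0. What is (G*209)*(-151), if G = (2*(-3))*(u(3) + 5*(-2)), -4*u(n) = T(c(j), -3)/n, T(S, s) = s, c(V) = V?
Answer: -3692403/2 ≈ -1.8462e+6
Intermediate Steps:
u(n) = 3/(4*n) (u(n) = -(-3)/(4*n) = 3/(4*n))
G = 117/2 (G = (2*(-3))*((¾)/3 + 5*(-2)) = -6*((¾)*(⅓) - 10) = -6*(¼ - 10) = -6*(-39/4) = 117/2 ≈ 58.500)
(G*209)*(-151) = ((117/2)*209)*(-151) = (24453/2)*(-151) = -3692403/2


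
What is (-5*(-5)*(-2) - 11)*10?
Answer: -610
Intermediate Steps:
(-5*(-5)*(-2) - 11)*10 = (25*(-2) - 11)*10 = (-50 - 11)*10 = -61*10 = -610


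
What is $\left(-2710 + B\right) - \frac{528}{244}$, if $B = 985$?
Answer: $- \frac{105357}{61} \approx -1727.2$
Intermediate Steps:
$\left(-2710 + B\right) - \frac{528}{244} = \left(-2710 + 985\right) - \frac{528}{244} = -1725 - \frac{132}{61} = - \frac{105357}{61}$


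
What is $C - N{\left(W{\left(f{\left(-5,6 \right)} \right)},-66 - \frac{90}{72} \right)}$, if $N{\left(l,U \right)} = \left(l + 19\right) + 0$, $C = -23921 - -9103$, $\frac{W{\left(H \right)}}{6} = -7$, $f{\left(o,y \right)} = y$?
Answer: $-14795$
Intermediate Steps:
$W{\left(H \right)} = -42$ ($W{\left(H \right)} = 6 \left(-7\right) = -42$)
$C = -14818$ ($C = -23921 + 9103 = -14818$)
$N{\left(l,U \right)} = 19 + l$ ($N{\left(l,U \right)} = \left(19 + l\right) + 0 = 19 + l$)
$C - N{\left(W{\left(f{\left(-5,6 \right)} \right)},-66 - \frac{90}{72} \right)} = -14818 - \left(19 - 42\right) = -14818 - -23 = -14818 + 23 = -14795$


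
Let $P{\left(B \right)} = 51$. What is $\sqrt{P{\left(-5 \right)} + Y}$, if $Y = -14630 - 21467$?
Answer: $i \sqrt{36046} \approx 189.86 i$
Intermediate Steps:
$Y = -36097$
$\sqrt{P{\left(-5 \right)} + Y} = \sqrt{51 - 36097} = \sqrt{-36046} = i \sqrt{36046}$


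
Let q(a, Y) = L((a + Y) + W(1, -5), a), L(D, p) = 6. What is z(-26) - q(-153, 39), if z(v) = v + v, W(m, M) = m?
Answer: -58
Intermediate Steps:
z(v) = 2*v
q(a, Y) = 6
z(-26) - q(-153, 39) = 2*(-26) - 1*6 = -52 - 6 = -58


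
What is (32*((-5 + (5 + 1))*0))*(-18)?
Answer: 0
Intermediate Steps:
(32*((-5 + (5 + 1))*0))*(-18) = (32*((-5 + 6)*0))*(-18) = (32*(1*0))*(-18) = (32*0)*(-18) = 0*(-18) = 0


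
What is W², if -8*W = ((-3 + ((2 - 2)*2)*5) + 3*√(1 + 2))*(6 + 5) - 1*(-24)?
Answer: 837/16 - 297*√3/32 ≈ 36.237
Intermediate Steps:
W = 9/8 - 33*√3/8 (W = -(((-3 + ((2 - 2)*2)*5) + 3*√(1 + 2))*(6 + 5) - 1*(-24))/8 = -(((-3 + (0*2)*5) + 3*√3)*11 + 24)/8 = -(((-3 + 0*5) + 3*√3)*11 + 24)/8 = -(((-3 + 0) + 3*√3)*11 + 24)/8 = -((-3 + 3*√3)*11 + 24)/8 = -((-33 + 33*√3) + 24)/8 = -(-9 + 33*√3)/8 = 9/8 - 33*√3/8 ≈ -6.0197)
W² = (9/8 - 33*√3/8)²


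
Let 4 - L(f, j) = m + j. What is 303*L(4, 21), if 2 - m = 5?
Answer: -4242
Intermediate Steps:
m = -3 (m = 2 - 1*5 = 2 - 5 = -3)
L(f, j) = 7 - j (L(f, j) = 4 - (-3 + j) = 4 + (3 - j) = 7 - j)
303*L(4, 21) = 303*(7 - 1*21) = 303*(7 - 21) = 303*(-14) = -4242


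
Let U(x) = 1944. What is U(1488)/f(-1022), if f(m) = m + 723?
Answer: -1944/299 ≈ -6.5017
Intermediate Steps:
f(m) = 723 + m
U(1488)/f(-1022) = 1944/(723 - 1022) = 1944/(-299) = 1944*(-1/299) = -1944/299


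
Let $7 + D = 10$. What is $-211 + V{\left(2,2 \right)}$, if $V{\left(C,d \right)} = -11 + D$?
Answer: $-219$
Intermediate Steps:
$D = 3$ ($D = -7 + 10 = 3$)
$V{\left(C,d \right)} = -8$ ($V{\left(C,d \right)} = -11 + 3 = -8$)
$-211 + V{\left(2,2 \right)} = -211 - 8 = -219$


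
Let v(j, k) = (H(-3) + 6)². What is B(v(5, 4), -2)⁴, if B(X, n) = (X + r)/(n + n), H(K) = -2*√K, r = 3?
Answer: -4040847/256 + 80919*I*√3/8 ≈ -15785.0 + 17519.0*I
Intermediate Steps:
v(j, k) = (6 - 2*I*√3)² (v(j, k) = (-2*I*√3 + 6)² = (6 - 2*I*√3)²)
B(X, n) = (3 + X)/(2*n) (B(X, n) = (X + 3)/(n + n) = (3 + X)/((2*n)) = (3 + X)*(1/(2*n)) = (3 + X)/(2*n))
B(v(5, 4), -2)⁴ = ((½)*(3 + (24 - 24*I*√3))/(-2))⁴ = ((½)*(-½)*(27 - 24*I*√3))⁴ = (-27/4 + 6*I*√3)⁴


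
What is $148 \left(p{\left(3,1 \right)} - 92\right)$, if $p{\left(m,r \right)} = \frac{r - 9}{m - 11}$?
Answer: $-13468$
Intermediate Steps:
$p{\left(m,r \right)} = \frac{-9 + r}{-11 + m}$
$148 \left(p{\left(3,1 \right)} - 92\right) = 148 \left(\frac{-9 + 1}{-11 + 3} - 92\right) = 148 \left(\frac{1}{-8} \left(-8\right) - 92\right) = 148 \left(\left(- \frac{1}{8}\right) \left(-8\right) - 92\right) = 148 \left(1 - 92\right) = 148 \left(-91\right) = -13468$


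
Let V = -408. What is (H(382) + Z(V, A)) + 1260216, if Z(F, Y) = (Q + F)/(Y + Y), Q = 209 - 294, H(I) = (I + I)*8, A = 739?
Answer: 1871632291/1478 ≈ 1.2663e+6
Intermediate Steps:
H(I) = 16*I (H(I) = (2*I)*8 = 16*I)
Q = -85
Z(F, Y) = (-85 + F)/(2*Y) (Z(F, Y) = (-85 + F)/(Y + Y) = (-85 + F)/((2*Y)) = (-85 + F)*(1/(2*Y)) = (-85 + F)/(2*Y))
(H(382) + Z(V, A)) + 1260216 = (16*382 + (½)*(-85 - 408)/739) + 1260216 = (6112 + (½)*(1/739)*(-493)) + 1260216 = (6112 - 493/1478) + 1260216 = 9033043/1478 + 1260216 = 1871632291/1478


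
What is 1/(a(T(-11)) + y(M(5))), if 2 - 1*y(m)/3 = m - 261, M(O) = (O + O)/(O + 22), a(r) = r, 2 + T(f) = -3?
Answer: 9/7046 ≈ 0.0012773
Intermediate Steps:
T(f) = -5 (T(f) = -2 - 3 = -5)
M(O) = 2*O/(22 + O) (M(O) = (2*O)/(22 + O) = 2*O/(22 + O))
y(m) = 789 - 3*m (y(m) = 6 - 3*(m - 261) = 6 - 3*(-261 + m) = 6 + (783 - 3*m) = 789 - 3*m)
1/(a(T(-11)) + y(M(5))) = 1/(-5 + (789 - 6*5/(22 + 5))) = 1/(-5 + (789 - 6*5/27)) = 1/(-5 + (789 - 3*10/27)) = 1/(-5 + (789 - 10/9)) = 1/(-5 + 7091/9) = 1/(7046/9) = 9/7046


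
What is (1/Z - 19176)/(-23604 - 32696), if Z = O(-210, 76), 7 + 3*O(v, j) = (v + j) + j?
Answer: 1246443/3659500 ≈ 0.34060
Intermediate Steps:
O(v, j) = -7/3 + v/3 + 2*j/3 (O(v, j) = -7/3 + ((v + j) + j)/3 = -7/3 + ((j + v) + j)/3 = -7/3 + (v + 2*j)/3 = -7/3 + (v/3 + 2*j/3) = -7/3 + v/3 + 2*j/3)
Z = -65/3 (Z = -7/3 + (⅓)*(-210) + (⅔)*76 = -7/3 - 70 + 152/3 = -65/3 ≈ -21.667)
(1/Z - 19176)/(-23604 - 32696) = (1/(-65/3) - 19176)/(-23604 - 32696) = (-3/65 - 19176)/(-56300) = -1246443/65*(-1/56300) = 1246443/3659500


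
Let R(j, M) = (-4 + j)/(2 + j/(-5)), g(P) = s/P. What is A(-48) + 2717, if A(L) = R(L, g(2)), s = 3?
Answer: 78663/29 ≈ 2712.5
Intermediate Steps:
g(P) = 3/P
R(j, M) = (-4 + j)/(2 - j/5) (R(j, M) = (-4 + j)/(2 + j*(-1/5)) = (-4 + j)/(2 - j/5))
A(L) = 5*(4 - L)/(-10 + L)
A(-48) + 2717 = 5*(4 - 1*(-48))/(-10 - 48) + 2717 = 5*(4 + 48)/(-58) + 2717 = 5*(-1/58)*52 + 2717 = -130/29 + 2717 = 78663/29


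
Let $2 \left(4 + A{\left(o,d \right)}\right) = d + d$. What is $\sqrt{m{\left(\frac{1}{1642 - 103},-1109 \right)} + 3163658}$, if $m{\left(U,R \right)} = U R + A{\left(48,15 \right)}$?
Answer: $\frac{\sqrt{92508824158}}{171} \approx 1778.7$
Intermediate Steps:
$A{\left(o,d \right)} = -4 + d$ ($A{\left(o,d \right)} = -4 + \frac{d + d}{2} = -4 + \frac{2 d}{2} = -4 + d$)
$m{\left(U,R \right)} = 11 + R U$ ($m{\left(U,R \right)} = U R + \left(-4 + 15\right) = R U + 11 = 11 + R U$)
$\sqrt{m{\left(\frac{1}{1642 - 103},-1109 \right)} + 3163658} = \sqrt{\left(11 - \frac{1109}{1642 - 103}\right) + 3163658} = \sqrt{\left(11 - \frac{1109}{1539}\right) + 3163658} = \sqrt{\frac{15820}{1539} + 3163658} = \sqrt{\frac{4868885482}{1539}} = \frac{\sqrt{92508824158}}{171}$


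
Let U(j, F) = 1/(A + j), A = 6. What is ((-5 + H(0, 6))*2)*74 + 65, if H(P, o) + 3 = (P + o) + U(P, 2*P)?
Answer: -619/3 ≈ -206.33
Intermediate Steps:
U(j, F) = 1/(6 + j)
H(P, o) = -3 + P + o + 1/(6 + P) (H(P, o) = -3 + ((P + o) + 1/(6 + P)) = -3 + (P + o + 1/(6 + P)) = -3 + P + o + 1/(6 + P))
((-5 + H(0, 6))*2)*74 + 65 = ((-5 + (1 + (6 + 0)*(-3 + 0 + 6))/(6 + 0))*2)*74 + 65 = ((-5 + (1 + 6*3)/6)*2)*74 + 65 = ((-5 + (1 + 18)/6)*2)*74 + 65 = ((-5 + (⅙)*19)*2)*74 + 65 = ((-5 + 19/6)*2)*74 + 65 = -11/6*2*74 + 65 = -11/3*74 + 65 = -814/3 + 65 = -619/3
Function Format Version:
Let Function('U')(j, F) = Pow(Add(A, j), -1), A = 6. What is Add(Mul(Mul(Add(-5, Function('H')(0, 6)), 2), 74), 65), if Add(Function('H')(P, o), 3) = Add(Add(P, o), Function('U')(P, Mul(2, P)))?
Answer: Rational(-619, 3) ≈ -206.33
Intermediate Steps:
Function('U')(j, F) = Pow(Add(6, j), -1)
Function('H')(P, o) = Add(-3, P, o, Pow(Add(6, P), -1)) (Function('H')(P, o) = Add(-3, Add(Add(P, o), Pow(Add(6, P), -1))) = Add(-3, Add(P, o, Pow(Add(6, P), -1))) = Add(-3, P, o, Pow(Add(6, P), -1)))
Add(Mul(Mul(Add(-5, Function('H')(0, 6)), 2), 74), 65) = Add(Mul(Mul(Add(-5, Mul(Pow(Add(6, 0), -1), Add(1, Mul(Add(6, 0), Add(-3, 0, 6))))), 2), 74), 65) = Add(Mul(Mul(Add(-5, Mul(Pow(6, -1), Add(1, Mul(6, 3)))), 2), 74), 65) = Add(Mul(Mul(Add(-5, Mul(Rational(1, 6), Add(1, 18))), 2), 74), 65) = Add(Mul(Mul(Add(-5, Mul(Rational(1, 6), 19)), 2), 74), 65) = Add(Mul(Mul(Add(-5, Rational(19, 6)), 2), 74), 65) = Add(Mul(Mul(Rational(-11, 6), 2), 74), 65) = Add(Mul(Rational(-11, 3), 74), 65) = Add(Rational(-814, 3), 65) = Rational(-619, 3)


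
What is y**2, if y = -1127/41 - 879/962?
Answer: 1254877165369/1555671364 ≈ 806.65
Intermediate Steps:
y = -1120213/39442 (y = -1127*1/41 - 879*1/962 = -1127/41 - 879/962 = -1120213/39442 ≈ -28.402)
y**2 = (-1120213/39442)**2 = 1254877165369/1555671364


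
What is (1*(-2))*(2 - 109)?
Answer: 214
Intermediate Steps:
(1*(-2))*(2 - 109) = -2*(-107) = 214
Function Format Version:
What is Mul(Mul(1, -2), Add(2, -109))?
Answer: 214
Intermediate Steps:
Mul(Mul(1, -2), Add(2, -109)) = Mul(-2, -107) = 214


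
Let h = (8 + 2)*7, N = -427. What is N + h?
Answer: -357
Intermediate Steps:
h = 70 (h = 10*7 = 70)
N + h = -427 + 70 = -357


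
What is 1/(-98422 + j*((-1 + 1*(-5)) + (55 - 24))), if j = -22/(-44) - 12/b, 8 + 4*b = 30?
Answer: -22/2166209 ≈ -1.0156e-5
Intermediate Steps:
b = 11/2 (b = -2 + (¼)*30 = -2 + 15/2 = 11/2 ≈ 5.5000)
j = -37/22 (j = -22/(-44) - 12/11/2 = -22*(-1/44) - 12*2/11 = ½ - 24/11 = -37/22 ≈ -1.6818)
1/(-98422 + j*((-1 + 1*(-5)) + (55 - 24))) = 1/(-98422 - 37*((-1 + 1*(-5)) + (55 - 24))/22) = 1/(-98422 - 37*((-1 - 5) + 31)/22) = 1/(-98422 - 37*(-6 + 31)/22) = 1/(-98422 - 37/22*25) = 1/(-98422 - 925/22) = 1/(-2166209/22) = -22/2166209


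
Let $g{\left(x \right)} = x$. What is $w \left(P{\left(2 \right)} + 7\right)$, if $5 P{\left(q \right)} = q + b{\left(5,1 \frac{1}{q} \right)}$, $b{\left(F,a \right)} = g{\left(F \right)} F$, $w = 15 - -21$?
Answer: $\frac{2232}{5} \approx 446.4$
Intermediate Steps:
$w = 36$ ($w = 15 + 21 = 36$)
$b{\left(F,a \right)} = F^{2}$ ($b{\left(F,a \right)} = F F = F^{2}$)
$P{\left(q \right)} = 5 + \frac{q}{5}$ ($P{\left(q \right)} = \frac{q + 5^{2}}{5} = \frac{q + 25}{5} = \frac{25 + q}{5} = 5 + \frac{q}{5}$)
$w \left(P{\left(2 \right)} + 7\right) = 36 \left(\left(5 + \frac{1}{5} \cdot 2\right) + 7\right) = 36 \left(\left(5 + \frac{2}{5}\right) + 7\right) = 36 \left(\frac{27}{5} + 7\right) = 36 \cdot \frac{62}{5} = \frac{2232}{5}$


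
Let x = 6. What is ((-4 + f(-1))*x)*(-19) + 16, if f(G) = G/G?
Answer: 358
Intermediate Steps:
f(G) = 1
((-4 + f(-1))*x)*(-19) + 16 = ((-4 + 1)*6)*(-19) + 16 = -3*6*(-19) + 16 = -18*(-19) + 16 = 342 + 16 = 358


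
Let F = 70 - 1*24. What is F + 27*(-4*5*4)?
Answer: -2114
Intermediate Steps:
F = 46 (F = 70 - 24 = 46)
F + 27*(-4*5*4) = 46 + 27*(-4*5*4) = 46 + 27*(-20*4) = 46 + 27*(-80) = 46 - 2160 = -2114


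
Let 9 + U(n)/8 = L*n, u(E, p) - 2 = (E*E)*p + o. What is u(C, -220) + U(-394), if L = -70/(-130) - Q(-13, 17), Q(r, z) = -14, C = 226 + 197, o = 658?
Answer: -512325024/13 ≈ -3.9410e+7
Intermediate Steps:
C = 423
u(E, p) = 660 + p*E**2 (u(E, p) = 2 + ((E*E)*p + 658) = 2 + (E**2*p + 658) = 2 + (p*E**2 + 658) = 2 + (658 + p*E**2) = 660 + p*E**2)
L = 189/13 (L = -70/(-130) - 1*(-14) = -70*(-1/130) + 14 = 7/13 + 14 = 189/13 ≈ 14.538)
U(n) = -72 + 1512*n/13 (U(n) = -72 + 8*(189*n/13) = -72 + 1512*n/13)
u(C, -220) + U(-394) = (660 - 220*423**2) + (-72 + (1512/13)*(-394)) = (660 - 220*178929) + (-72 - 595728/13) = (660 - 39364380) - 596664/13 = -39363720 - 596664/13 = -512325024/13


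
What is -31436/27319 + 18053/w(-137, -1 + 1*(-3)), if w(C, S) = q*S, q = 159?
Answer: -513183203/17374884 ≈ -29.536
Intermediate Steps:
w(C, S) = 159*S
-31436/27319 + 18053/w(-137, -1 + 1*(-3)) = -31436/27319 + 18053/((159*(-1 + 1*(-3)))) = -31436*1/27319 + 18053/((159*(-1 - 3))) = -31436/27319 + 18053/((159*(-4))) = -31436/27319 + 18053/(-636) = -31436/27319 + 18053*(-1/636) = -31436/27319 - 18053/636 = -513183203/17374884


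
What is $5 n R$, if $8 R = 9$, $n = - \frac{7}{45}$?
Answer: $- \frac{7}{8} \approx -0.875$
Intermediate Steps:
$n = - \frac{7}{45}$ ($n = \left(-7\right) \frac{1}{45} = - \frac{7}{45} \approx -0.15556$)
$R = \frac{9}{8}$ ($R = \frac{1}{8} \cdot 9 = \frac{9}{8} \approx 1.125$)
$5 n R = 5 \left(- \frac{7}{45}\right) \frac{9}{8} = \left(- \frac{7}{9}\right) \frac{9}{8} = - \frac{7}{8}$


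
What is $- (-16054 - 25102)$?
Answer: $41156$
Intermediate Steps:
$- (-16054 - 25102) = \left(-1\right) \left(-41156\right) = 41156$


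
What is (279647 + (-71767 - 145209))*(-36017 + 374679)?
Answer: 21224286202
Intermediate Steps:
(279647 + (-71767 - 145209))*(-36017 + 374679) = (279647 - 216976)*338662 = 62671*338662 = 21224286202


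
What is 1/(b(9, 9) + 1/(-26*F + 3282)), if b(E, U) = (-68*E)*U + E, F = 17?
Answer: -2840/15617159 ≈ -0.00018185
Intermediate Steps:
b(E, U) = E - 68*E*U (b(E, U) = -68*E*U + E = E - 68*E*U)
1/(b(9, 9) + 1/(-26*F + 3282)) = 1/(9*(1 - 68*9) + 1/(-26*17 + 3282)) = 1/(9*(1 - 612) + 1/(-442 + 3282)) = 1/(9*(-611) + 1/2840) = 1/(-5499 + 1/2840) = 1/(-15617159/2840) = -2840/15617159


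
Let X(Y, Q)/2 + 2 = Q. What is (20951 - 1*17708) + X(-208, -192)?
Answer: 2855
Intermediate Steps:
X(Y, Q) = -4 + 2*Q
(20951 - 1*17708) + X(-208, -192) = (20951 - 1*17708) + (-4 + 2*(-192)) = (20951 - 17708) + (-4 - 384) = 3243 - 388 = 2855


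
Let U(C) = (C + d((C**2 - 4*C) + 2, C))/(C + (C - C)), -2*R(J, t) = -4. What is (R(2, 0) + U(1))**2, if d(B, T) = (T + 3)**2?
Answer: 361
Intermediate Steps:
R(J, t) = 2 (R(J, t) = -1/2*(-4) = 2)
d(B, T) = (3 + T)**2
U(C) = (C + (3 + C)**2)/C (U(C) = (C + (3 + C)**2)/(C + (C - C)) = (C + (3 + C)**2)/(C + 0) = (C + (3 + C)**2)/C)
(R(2, 0) + U(1))**2 = (2 + (1 + (3 + 1)**2)/1)**2 = (2 + 1*(1 + 4**2))**2 = (2 + 1*(1 + 16))**2 = (2 + 1*17)**2 = (2 + 17)**2 = 19**2 = 361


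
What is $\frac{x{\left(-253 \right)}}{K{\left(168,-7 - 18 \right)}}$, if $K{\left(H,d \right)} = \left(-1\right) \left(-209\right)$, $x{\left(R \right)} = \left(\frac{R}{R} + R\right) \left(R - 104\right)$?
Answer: $\frac{89964}{209} \approx 430.45$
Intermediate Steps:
$x{\left(R \right)} = \left(1 + R\right) \left(-104 + R\right)$
$K{\left(H,d \right)} = 209$
$\frac{x{\left(-253 \right)}}{K{\left(168,-7 - 18 \right)}} = \frac{-104 + \left(-253\right)^{2} - -26059}{209} = \left(-104 + 64009 + 26059\right) \frac{1}{209} = 89964 \cdot \frac{1}{209} = \frac{89964}{209}$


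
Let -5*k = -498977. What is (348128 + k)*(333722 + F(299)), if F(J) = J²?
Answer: 947633463891/5 ≈ 1.8953e+11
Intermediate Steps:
k = 498977/5 (k = -⅕*(-498977) = 498977/5 ≈ 99795.)
(348128 + k)*(333722 + F(299)) = (348128 + 498977/5)*(333722 + 299²) = 2239617*(333722 + 89401)/5 = (2239617/5)*423123 = 947633463891/5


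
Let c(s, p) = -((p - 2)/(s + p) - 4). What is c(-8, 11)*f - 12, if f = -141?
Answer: -153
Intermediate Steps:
c(s, p) = 4 - (-2 + p)/(p + s) (c(s, p) = -((-2 + p)/(p + s) - 4) = -(-4 + (-2 + p)/(p + s)) = 4 - (-2 + p)/(p + s))
c(-8, 11)*f - 12 = ((2 + 3*11 + 4*(-8))/(11 - 8))*(-141) - 12 = ((2 + 33 - 32)/3)*(-141) - 12 = ((1/3)*3)*(-141) - 12 = 1*(-141) - 12 = -141 - 12 = -153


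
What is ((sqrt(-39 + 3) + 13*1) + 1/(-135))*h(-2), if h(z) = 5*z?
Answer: -3508/27 - 60*I ≈ -129.93 - 60.0*I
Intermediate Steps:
((sqrt(-39 + 3) + 13*1) + 1/(-135))*h(-2) = ((sqrt(-39 + 3) + 13*1) + 1/(-135))*(5*(-2)) = ((sqrt(-36) + 13) - 1/135)*(-10) = ((6*I + 13) - 1/135)*(-10) = ((13 + 6*I) - 1/135)*(-10) = (1754/135 + 6*I)*(-10) = -3508/27 - 60*I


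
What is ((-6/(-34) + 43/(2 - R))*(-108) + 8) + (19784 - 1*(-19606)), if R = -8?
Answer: 3307736/85 ≈ 38915.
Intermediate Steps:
((-6/(-34) + 43/(2 - R))*(-108) + 8) + (19784 - 1*(-19606)) = ((-6/(-34) + 43/(2 - 1*(-8)))*(-108) + 8) + (19784 - 1*(-19606)) = ((-6*(-1/34) + 43/(2 + 8))*(-108) + 8) + (19784 + 19606) = ((3/17 + 43/10)*(-108) + 8) + 39390 = ((761/170)*(-108) + 8) + 39390 = (-41094/85 + 8) + 39390 = -40414/85 + 39390 = 3307736/85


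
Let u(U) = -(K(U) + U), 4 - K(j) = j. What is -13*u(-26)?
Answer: 52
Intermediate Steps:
K(j) = 4 - j
u(U) = -4 (u(U) = -((4 - U) + U) = -1*4 = -4)
-13*u(-26) = -13*(-4) = 52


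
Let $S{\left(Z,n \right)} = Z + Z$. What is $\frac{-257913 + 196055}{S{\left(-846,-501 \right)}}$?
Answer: $\frac{30929}{846} \approx 36.559$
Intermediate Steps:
$S{\left(Z,n \right)} = 2 Z$
$\frac{-257913 + 196055}{S{\left(-846,-501 \right)}} = \frac{-257913 + 196055}{2 \left(-846\right)} = - \frac{61858}{-1692} = \left(-61858\right) \left(- \frac{1}{1692}\right) = \frac{30929}{846}$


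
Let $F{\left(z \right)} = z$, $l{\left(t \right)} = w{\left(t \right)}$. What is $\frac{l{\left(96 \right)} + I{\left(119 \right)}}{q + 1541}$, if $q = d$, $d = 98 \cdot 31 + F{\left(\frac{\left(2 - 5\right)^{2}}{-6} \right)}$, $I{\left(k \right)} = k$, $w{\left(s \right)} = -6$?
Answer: $\frac{226}{9155} \approx 0.024686$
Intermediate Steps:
$l{\left(t \right)} = -6$
$d = \frac{6073}{2}$ ($d = 98 \cdot 31 + \frac{\left(2 - 5\right)^{2}}{-6} = 3038 + \left(-3\right)^{2} \left(- \frac{1}{6}\right) = 3038 + 9 \left(- \frac{1}{6}\right) = 3038 - \frac{3}{2} = \frac{6073}{2} \approx 3036.5$)
$q = \frac{6073}{2} \approx 3036.5$
$\frac{l{\left(96 \right)} + I{\left(119 \right)}}{q + 1541} = \frac{-6 + 119}{\frac{6073}{2} + 1541} = \frac{113}{\frac{9155}{2}} = 113 \cdot \frac{2}{9155} = \frac{226}{9155}$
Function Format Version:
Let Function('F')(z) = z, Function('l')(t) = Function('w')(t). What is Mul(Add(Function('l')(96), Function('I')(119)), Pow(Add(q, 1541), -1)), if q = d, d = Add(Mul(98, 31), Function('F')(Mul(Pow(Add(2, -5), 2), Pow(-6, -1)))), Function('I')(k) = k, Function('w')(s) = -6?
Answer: Rational(226, 9155) ≈ 0.024686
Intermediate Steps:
Function('l')(t) = -6
d = Rational(6073, 2) (d = Add(Mul(98, 31), Mul(Pow(Add(2, -5), 2), Pow(-6, -1))) = Add(3038, Mul(Pow(-3, 2), Rational(-1, 6))) = Add(3038, Mul(9, Rational(-1, 6))) = Add(3038, Rational(-3, 2)) = Rational(6073, 2) ≈ 3036.5)
q = Rational(6073, 2) ≈ 3036.5
Mul(Add(Function('l')(96), Function('I')(119)), Pow(Add(q, 1541), -1)) = Mul(Add(-6, 119), Pow(Add(Rational(6073, 2), 1541), -1)) = Mul(113, Pow(Rational(9155, 2), -1)) = Mul(113, Rational(2, 9155)) = Rational(226, 9155)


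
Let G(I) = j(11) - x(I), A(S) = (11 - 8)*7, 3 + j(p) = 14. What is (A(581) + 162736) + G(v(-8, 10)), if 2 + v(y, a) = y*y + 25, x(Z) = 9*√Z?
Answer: 162768 - 9*√87 ≈ 1.6268e+5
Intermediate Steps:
j(p) = 11 (j(p) = -3 + 14 = 11)
v(y, a) = 23 + y² (v(y, a) = -2 + (y*y + 25) = -2 + (y² + 25) = -2 + (25 + y²) = 23 + y²)
A(S) = 21 (A(S) = 3*7 = 21)
G(I) = 11 - 9*√I
(A(581) + 162736) + G(v(-8, 10)) = (21 + 162736) + (11 - 9*√(23 + (-8)²)) = 162757 + (11 - 9*√(23 + 64)) = 162757 + (11 - 9*√87) = 162768 - 9*√87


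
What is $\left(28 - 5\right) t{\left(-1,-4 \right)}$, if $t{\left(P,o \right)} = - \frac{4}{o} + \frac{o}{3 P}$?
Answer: $\frac{161}{3} \approx 53.667$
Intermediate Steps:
$t{\left(P,o \right)} = - \frac{4}{o} + \frac{o}{3 P}$ ($t{\left(P,o \right)} = - \frac{4}{o} + o \frac{1}{3 P} = - \frac{4}{o} + \frac{o}{3 P}$)
$\left(28 - 5\right) t{\left(-1,-4 \right)} = \left(28 - 5\right) \left(- \frac{4}{-4} + \frac{1}{3} \left(-4\right) \frac{1}{-1}\right) = 23 \left(\left(-4\right) \left(- \frac{1}{4}\right) + \frac{1}{3} \left(-4\right) \left(-1\right)\right) = 23 \left(1 + \frac{4}{3}\right) = 23 \cdot \frac{7}{3} = \frac{161}{3}$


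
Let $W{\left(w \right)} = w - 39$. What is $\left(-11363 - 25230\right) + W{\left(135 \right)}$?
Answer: $-36497$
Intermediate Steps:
$W{\left(w \right)} = -39 + w$ ($W{\left(w \right)} = w - 39 = -39 + w$)
$\left(-11363 - 25230\right) + W{\left(135 \right)} = \left(-11363 - 25230\right) + \left(-39 + 135\right) = -36593 + 96 = -36497$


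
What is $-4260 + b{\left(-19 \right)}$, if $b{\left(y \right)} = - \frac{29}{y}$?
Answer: $- \frac{80911}{19} \approx -4258.5$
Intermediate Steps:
$-4260 + b{\left(-19 \right)} = -4260 - \frac{29}{-19} = -4260 - - \frac{29}{19} = -4260 + \frac{29}{19} = - \frac{80911}{19}$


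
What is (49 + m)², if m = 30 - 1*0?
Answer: 6241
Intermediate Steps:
m = 30 (m = 30 + 0 = 30)
(49 + m)² = (49 + 30)² = 79² = 6241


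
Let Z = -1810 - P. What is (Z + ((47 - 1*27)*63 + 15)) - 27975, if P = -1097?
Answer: -27413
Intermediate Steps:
Z = -713 (Z = -1810 - 1*(-1097) = -1810 + 1097 = -713)
(Z + ((47 - 1*27)*63 + 15)) - 27975 = (-713 + ((47 - 1*27)*63 + 15)) - 27975 = (-713 + ((47 - 27)*63 + 15)) - 27975 = (-713 + (20*63 + 15)) - 27975 = (-713 + (1260 + 15)) - 27975 = (-713 + 1275) - 27975 = 562 - 27975 = -27413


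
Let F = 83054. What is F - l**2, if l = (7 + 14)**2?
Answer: -111427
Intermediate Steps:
l = 441 (l = 21**2 = 441)
F - l**2 = 83054 - 1*441**2 = 83054 - 1*194481 = 83054 - 194481 = -111427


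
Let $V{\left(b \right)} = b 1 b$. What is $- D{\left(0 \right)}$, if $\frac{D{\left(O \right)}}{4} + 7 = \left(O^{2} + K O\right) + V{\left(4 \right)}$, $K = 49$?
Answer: $-36$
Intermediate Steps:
$V{\left(b \right)} = b^{2}$ ($V{\left(b \right)} = b b = b^{2}$)
$D{\left(O \right)} = 36 + 4 O^{2} + 196 O$ ($D{\left(O \right)} = -28 + 4 \left(\left(O^{2} + 49 O\right) + 4^{2}\right) = -28 + 4 \left(\left(O^{2} + 49 O\right) + 16\right) = -28 + 4 \left(16 + O^{2} + 49 O\right) = -28 + \left(64 + 4 O^{2} + 196 O\right) = 36 + 4 O^{2} + 196 O$)
$- D{\left(0 \right)} = - (36 + 4 \cdot 0^{2} + 196 \cdot 0) = - (36 + 4 \cdot 0 + 0) = - (36 + 0 + 0) = \left(-1\right) 36 = -36$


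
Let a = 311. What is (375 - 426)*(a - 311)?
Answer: 0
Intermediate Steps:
(375 - 426)*(a - 311) = (375 - 426)*(311 - 311) = -51*0 = 0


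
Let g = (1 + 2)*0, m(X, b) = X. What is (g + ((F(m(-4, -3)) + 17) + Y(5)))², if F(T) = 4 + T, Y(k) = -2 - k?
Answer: 100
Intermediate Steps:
g = 0 (g = 3*0 = 0)
(g + ((F(m(-4, -3)) + 17) + Y(5)))² = (0 + (((4 - 4) + 17) + (-2 - 1*5)))² = (0 + ((0 + 17) + (-2 - 5)))² = (0 + (17 - 7))² = (0 + 10)² = 10² = 100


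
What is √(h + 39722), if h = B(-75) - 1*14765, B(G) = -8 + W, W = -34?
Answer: √24915 ≈ 157.84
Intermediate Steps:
B(G) = -42 (B(G) = -8 - 34 = -42)
h = -14807 (h = -42 - 1*14765 = -42 - 14765 = -14807)
√(h + 39722) = √(-14807 + 39722) = √24915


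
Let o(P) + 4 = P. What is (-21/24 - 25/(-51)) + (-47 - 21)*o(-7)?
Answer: 305027/408 ≈ 747.62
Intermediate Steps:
o(P) = -4 + P
(-21/24 - 25/(-51)) + (-47 - 21)*o(-7) = (-21/24 - 25/(-51)) + (-47 - 21)*(-4 - 7) = (-21*1/24 - 25*(-1/51)) - 68*(-11) = (-7/8 + 25/51) + 748 = -157/408 + 748 = 305027/408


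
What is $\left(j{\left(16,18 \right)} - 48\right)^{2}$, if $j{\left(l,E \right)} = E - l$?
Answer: $2116$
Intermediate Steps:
$\left(j{\left(16,18 \right)} - 48\right)^{2} = \left(\left(18 - 16\right) - 48\right)^{2} = \left(2 - 48\right)^{2} = \left(-46\right)^{2} = 2116$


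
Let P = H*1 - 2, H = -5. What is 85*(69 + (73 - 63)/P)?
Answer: 40205/7 ≈ 5743.6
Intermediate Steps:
P = -7 (P = -5*1 - 2 = -5 - 2 = -7)
85*(69 + (73 - 63)/P) = 85*(69 + (73 - 63)/(-7)) = 85*(69 + 10*(-1/7)) = 85*(69 - 10/7) = 85*(473/7) = 40205/7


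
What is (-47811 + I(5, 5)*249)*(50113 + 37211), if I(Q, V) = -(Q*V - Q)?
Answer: -4609921284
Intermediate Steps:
I(Q, V) = Q - Q*V (I(Q, V) = -(-Q + Q*V) = Q - Q*V)
(-47811 + I(5, 5)*249)*(50113 + 37211) = (-47811 + (5*(1 - 1*5))*249)*(50113 + 37211) = (-47811 + (5*(1 - 5))*249)*87324 = (-47811 + (5*(-4))*249)*87324 = (-47811 - 20*249)*87324 = (-47811 - 4980)*87324 = -52791*87324 = -4609921284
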